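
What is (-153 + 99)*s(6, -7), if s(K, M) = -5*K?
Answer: 1620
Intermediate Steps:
(-153 + 99)*s(6, -7) = (-153 + 99)*(-5*6) = -54*(-30) = 1620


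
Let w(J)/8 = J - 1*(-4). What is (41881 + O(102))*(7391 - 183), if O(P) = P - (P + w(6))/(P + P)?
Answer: 907821100/3 ≈ 3.0261e+8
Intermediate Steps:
w(J) = 32 + 8*J (w(J) = 8*(J - 1*(-4)) = 8*(J + 4) = 8*(4 + J) = 32 + 8*J)
O(P) = P - (80 + P)/(2*P) (O(P) = P - (P + (32 + 8*6))/(P + P) = P - (P + (32 + 48))/(2*P) = P - (P + 80)*1/(2*P) = P - (80 + P)*1/(2*P) = P - (80 + P)/(2*P))
(41881 + O(102))*(7391 - 183) = (41881 + (-½ + 102 - 40/102))*(7391 - 183) = (41881 + (-½ + 102 - 40*1/102))*7208 = (41881 + (-½ + 102 - 20/51))*7208 = (41881 + 10313/102)*7208 = (4282175/102)*7208 = 907821100/3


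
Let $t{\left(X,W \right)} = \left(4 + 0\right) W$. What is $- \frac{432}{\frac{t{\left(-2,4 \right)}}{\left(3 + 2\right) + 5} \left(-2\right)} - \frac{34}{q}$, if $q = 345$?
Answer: $\frac{46541}{345} \approx 134.9$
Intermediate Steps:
$t{\left(X,W \right)} = 4 W$
$- \frac{432}{\frac{t{\left(-2,4 \right)}}{\left(3 + 2\right) + 5} \left(-2\right)} - \frac{34}{q} = - \frac{432}{\frac{4 \cdot 4}{\left(3 + 2\right) + 5} \left(-2\right)} - \frac{34}{345} = - \frac{432}{\frac{1}{5 + 5} \cdot 16 \left(-2\right)} - \frac{34}{345} = - \frac{432}{\frac{1}{10} \cdot 16 \left(-2\right)} - \frac{34}{345} = - \frac{432}{\frac{8}{5} \left(-2\right)} - \frac{34}{345} = - \frac{432}{- \frac{16}{5}} - \frac{34}{345} = \left(-432\right) \left(- \frac{5}{16}\right) - \frac{34}{345} = 135 - \frac{34}{345} = \frac{46541}{345}$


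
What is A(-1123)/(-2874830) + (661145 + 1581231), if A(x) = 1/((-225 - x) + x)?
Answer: 1450451204118001/646836750 ≈ 2.2424e+6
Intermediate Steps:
A(x) = -1/225 (A(x) = 1/(-225) = -1/225)
A(-1123)/(-2874830) + (661145 + 1581231) = -1/225/(-2874830) + (661145 + 1581231) = -1/225*(-1/2874830) + 2242376 = 1/646836750 + 2242376 = 1450451204118001/646836750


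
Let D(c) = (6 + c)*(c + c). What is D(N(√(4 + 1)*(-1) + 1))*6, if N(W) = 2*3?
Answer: 864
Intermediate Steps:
N(W) = 6
D(c) = 2*c*(6 + c) (D(c) = (6 + c)*(2*c) = 2*c*(6 + c))
D(N(√(4 + 1)*(-1) + 1))*6 = (2*6*(6 + 6))*6 = (2*6*12)*6 = 144*6 = 864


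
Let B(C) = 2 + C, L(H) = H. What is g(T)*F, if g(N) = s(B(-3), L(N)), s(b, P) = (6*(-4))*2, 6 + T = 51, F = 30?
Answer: -1440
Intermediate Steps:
T = 45 (T = -6 + 51 = 45)
s(b, P) = -48 (s(b, P) = -24*2 = -48)
g(N) = -48
g(T)*F = -48*30 = -1440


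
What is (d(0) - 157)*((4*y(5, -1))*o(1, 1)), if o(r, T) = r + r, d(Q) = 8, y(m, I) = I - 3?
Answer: 4768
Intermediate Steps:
y(m, I) = -3 + I
o(r, T) = 2*r
(d(0) - 157)*((4*y(5, -1))*o(1, 1)) = (8 - 157)*((4*(-3 - 1))*(2*1)) = -149*4*(-4)*2 = -(-2384)*2 = -149*(-32) = 4768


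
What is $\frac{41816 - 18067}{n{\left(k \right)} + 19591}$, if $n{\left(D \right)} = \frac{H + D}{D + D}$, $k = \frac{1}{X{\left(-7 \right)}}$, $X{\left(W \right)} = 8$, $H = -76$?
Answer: $\frac{47498}{38575} \approx 1.2313$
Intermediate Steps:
$k = \frac{1}{8} \approx 0.125$
$n{\left(D \right)} = \frac{-76 + D}{2 D}$ ($n{\left(D \right)} = \frac{-76 + D}{D + D} = \frac{-76 + D}{2 D}$)
$\frac{41816 - 18067}{n{\left(k \right)} + 19591} = \frac{41816 - 18067}{\frac{\frac{1}{\frac{1}{8}} \left(-76 + \frac{1}{8}\right)}{2} + 19591} = \frac{23749}{\frac{1}{2} \cdot 8 \left(- \frac{607}{8}\right) + 19591} = \frac{23749}{- \frac{607}{2} + 19591} = \frac{23749}{\frac{38575}{2}} = 23749 \cdot \frac{2}{38575} = \frac{47498}{38575}$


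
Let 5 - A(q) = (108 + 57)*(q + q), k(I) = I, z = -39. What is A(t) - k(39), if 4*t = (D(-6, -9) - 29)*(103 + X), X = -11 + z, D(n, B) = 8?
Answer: 183577/2 ≈ 91789.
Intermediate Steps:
X = -50 (X = -11 - 39 = -50)
t = -1113/4 (t = ((8 - 29)*(103 - 50))/4 = (-21*53)/4 = (1/4)*(-1113) = -1113/4 ≈ -278.25)
A(q) = 5 - 330*q (A(q) = 5 - (108 + 57)*(q + q) = 5 - 165*2*q = 5 - 330*q)
A(t) - k(39) = (5 - 330*(-1113/4)) - 1*39 = (5 + 183645/2) - 39 = 183655/2 - 39 = 183577/2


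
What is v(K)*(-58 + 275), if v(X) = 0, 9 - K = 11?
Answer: 0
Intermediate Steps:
K = -2 (K = 9 - 1*11 = 9 - 11 = -2)
v(K)*(-58 + 275) = 0*(-58 + 275) = 0*217 = 0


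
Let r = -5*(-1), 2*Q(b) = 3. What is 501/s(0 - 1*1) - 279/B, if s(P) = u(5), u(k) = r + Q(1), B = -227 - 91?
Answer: 107421/1378 ≈ 77.954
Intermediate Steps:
B = -318
Q(b) = 3/2 (Q(b) = (1/2)*3 = 3/2)
r = 5
u(k) = 13/2 (u(k) = 5 + 3/2 = 13/2)
s(P) = 13/2
501/s(0 - 1*1) - 279/B = 501/(13/2) - 279/(-318) = 501*(2/13) - 279*(-1/318) = 1002/13 + 93/106 = 107421/1378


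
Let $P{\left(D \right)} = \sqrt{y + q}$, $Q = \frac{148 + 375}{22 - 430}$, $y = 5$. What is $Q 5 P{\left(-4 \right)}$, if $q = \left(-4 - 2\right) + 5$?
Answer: $- \frac{2615}{204} \approx -12.819$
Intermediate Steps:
$q = -1$ ($q = -6 + 5 = -1$)
$Q = - \frac{523}{408}$ ($Q = \frac{523}{-408} = 523 \left(- \frac{1}{408}\right) = - \frac{523}{408} \approx -1.2819$)
$P{\left(D \right)} = 2$ ($P{\left(D \right)} = \sqrt{5 - 1} = \sqrt{4} = 2$)
$Q 5 P{\left(-4 \right)} = - \frac{523 \cdot 5 \cdot 2}{408} = \left(- \frac{523}{408}\right) 10 = - \frac{2615}{204}$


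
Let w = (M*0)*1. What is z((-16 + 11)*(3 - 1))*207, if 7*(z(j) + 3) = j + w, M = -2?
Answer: -6417/7 ≈ -916.71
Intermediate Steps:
w = 0 (w = -2*0*1 = 0*1 = 0)
z(j) = -3 + j/7 (z(j) = -3 + (j + 0)/7 = -3 + j/7)
z((-16 + 11)*(3 - 1))*207 = (-3 + ((-16 + 11)*(3 - 1))/7)*207 = (-3 + (-5*2)/7)*207 = (-3 + (⅐)*(-10))*207 = (-3 - 10/7)*207 = -31/7*207 = -6417/7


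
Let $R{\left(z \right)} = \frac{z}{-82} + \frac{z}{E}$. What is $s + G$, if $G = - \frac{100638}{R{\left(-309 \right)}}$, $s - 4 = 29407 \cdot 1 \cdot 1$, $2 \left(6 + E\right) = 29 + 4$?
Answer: $\frac{490960831}{14729} \approx 33333.0$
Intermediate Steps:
$E = \frac{21}{2}$ ($E = -6 + \frac{29 + 4}{2} = -6 + \frac{1}{2} \cdot 33 = -6 + \frac{33}{2} = \frac{21}{2} \approx 10.5$)
$R{\left(z \right)} = \frac{143 z}{1722}$ ($R{\left(z \right)} = \frac{z}{-82} + \frac{z}{\frac{21}{2}} = z \left(- \frac{1}{82}\right) + z \frac{2}{21} = - \frac{z}{82} + \frac{2 z}{21} = \frac{143 z}{1722}$)
$s = 29411$ ($s = 4 + 29407 \cdot 1 \cdot 1 = 4 + 29407 \cdot 1 = 4 + 29407 = 29411$)
$G = \frac{57766212}{14729}$ ($G = - \frac{100638}{\frac{143}{1722} \left(-309\right)} = - \frac{100638}{- \frac{14729}{574}} = \left(-100638\right) \left(- \frac{574}{14729}\right) = \frac{57766212}{14729} \approx 3921.9$)
$s + G = 29411 + \frac{57766212}{14729} = \frac{490960831}{14729}$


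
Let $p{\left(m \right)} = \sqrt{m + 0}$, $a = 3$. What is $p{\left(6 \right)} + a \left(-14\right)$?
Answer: $-42 + \sqrt{6} \approx -39.551$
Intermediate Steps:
$p{\left(m \right)} = \sqrt{m}$
$p{\left(6 \right)} + a \left(-14\right) = \sqrt{6} + 3 \left(-14\right) = \sqrt{6} - 42 = -42 + \sqrt{6}$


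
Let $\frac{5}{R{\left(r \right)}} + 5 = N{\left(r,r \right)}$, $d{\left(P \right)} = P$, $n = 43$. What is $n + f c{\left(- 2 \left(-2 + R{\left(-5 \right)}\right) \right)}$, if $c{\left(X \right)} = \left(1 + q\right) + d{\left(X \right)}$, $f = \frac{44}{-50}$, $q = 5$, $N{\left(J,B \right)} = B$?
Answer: $\frac{833}{25} \approx 33.32$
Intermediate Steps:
$R{\left(r \right)} = \frac{5}{-5 + r}$
$f = - \frac{22}{25}$ ($f = 44 \left(- \frac{1}{50}\right) = - \frac{22}{25} \approx -0.88$)
$c{\left(X \right)} = 6 + X$ ($c{\left(X \right)} = \left(1 + 5\right) + X = 6 + X$)
$n + f c{\left(- 2 \left(-2 + R{\left(-5 \right)}\right) \right)} = 43 - \frac{22 \left(6 - 2 \left(-2 + \frac{5}{-5 - 5}\right)\right)}{25} = 43 - \frac{22 \left(6 - 2 \left(-2 + \frac{5}{-10}\right)\right)}{25} = 43 - \frac{22 \left(6 - 2 \left(-2 + 5 \left(- \frac{1}{10}\right)\right)\right)}{25} = 43 - \frac{22 \left(6 - 2 \left(-2 - \frac{1}{2}\right)\right)}{25} = 43 - \frac{22 \left(6 - -5\right)}{25} = 43 - \frac{22 \left(6 + 5\right)}{25} = 43 - \frac{242}{25} = \frac{833}{25}$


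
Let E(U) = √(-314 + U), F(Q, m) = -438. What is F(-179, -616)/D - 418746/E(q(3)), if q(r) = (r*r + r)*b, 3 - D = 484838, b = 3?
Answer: 438/484835 + 209373*I*√278/139 ≈ 0.0009034 + 25115.0*I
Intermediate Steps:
D = -484835 (D = 3 - 1*484838 = 3 - 484838 = -484835)
q(r) = 3*r + 3*r² (q(r) = (r*r + r)*3 = (r² + r)*3 = (r + r²)*3 = 3*r + 3*r²)
F(-179, -616)/D - 418746/E(q(3)) = -438/(-484835) - 418746/√(-314 + 3*3*(1 + 3)) = -438*(-1/484835) - 418746/√(-314 + 3*3*4) = 438/484835 - 418746/√(-314 + 36) = 438/484835 - 418746*(-I*√278/278) = 438/484835 - (-209373)*I*√278/139 = 438/484835 + 209373*I*√278/139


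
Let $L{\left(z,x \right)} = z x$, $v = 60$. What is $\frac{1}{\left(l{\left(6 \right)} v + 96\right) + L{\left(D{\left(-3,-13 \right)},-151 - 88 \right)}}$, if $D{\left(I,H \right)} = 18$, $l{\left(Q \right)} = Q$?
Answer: $- \frac{1}{3846} \approx -0.00026001$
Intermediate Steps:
$L{\left(z,x \right)} = x z$
$\frac{1}{\left(l{\left(6 \right)} v + 96\right) + L{\left(D{\left(-3,-13 \right)},-151 - 88 \right)}} = \frac{1}{\left(6 \cdot 60 + 96\right) + \left(-151 - 88\right) 18} = \frac{1}{\left(360 + 96\right) + \left(-151 - 88\right) 18} = \frac{1}{456 - 4302} = \frac{1}{-3846} = - \frac{1}{3846}$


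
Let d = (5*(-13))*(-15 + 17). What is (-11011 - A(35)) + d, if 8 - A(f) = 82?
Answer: -11067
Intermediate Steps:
A(f) = -74 (A(f) = 8 - 1*82 = 8 - 82 = -74)
d = -130 (d = -65*2 = -130)
(-11011 - A(35)) + d = (-11011 - 1*(-74)) - 130 = (-11011 + 74) - 130 = -10937 - 130 = -11067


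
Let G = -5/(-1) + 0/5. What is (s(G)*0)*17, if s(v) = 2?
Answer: 0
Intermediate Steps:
G = 5 (G = -5*(-1) + 0*(⅕) = 5 + 0 = 5)
(s(G)*0)*17 = (2*0)*17 = 0*17 = 0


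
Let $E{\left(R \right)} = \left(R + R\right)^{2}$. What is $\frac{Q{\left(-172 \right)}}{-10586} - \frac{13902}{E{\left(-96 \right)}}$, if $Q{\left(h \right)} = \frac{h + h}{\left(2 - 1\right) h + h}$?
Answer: $- \frac{12266953}{32520192} \approx -0.37721$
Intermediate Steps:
$E{\left(R \right)} = 4 R^{2}$ ($E{\left(R \right)} = \left(2 R\right)^{2} = 4 R^{2}$)
$Q{\left(h \right)} = 1$ ($Q{\left(h \right)} = \frac{2 h}{1 h + h} = \frac{2 h}{h + h} = \frac{2 h}{2 h} = 2 h \frac{1}{2 h} = 1$)
$\frac{Q{\left(-172 \right)}}{-10586} - \frac{13902}{E{\left(-96 \right)}} = 1 \frac{1}{-10586} - \frac{13902}{4 \left(-96\right)^{2}} = 1 \left(- \frac{1}{10586}\right) - \frac{13902}{4 \cdot 9216} = - \frac{1}{10586} - \frac{13902}{36864} = - \frac{1}{10586} - \frac{2317}{6144} = - \frac{12266953}{32520192}$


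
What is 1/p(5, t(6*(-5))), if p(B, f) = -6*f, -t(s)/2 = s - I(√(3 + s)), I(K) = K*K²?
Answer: -5/41166 - 3*I*√3/9148 ≈ -0.00012146 - 0.00056801*I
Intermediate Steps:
I(K) = K³
t(s) = -2*s + 2*(3 + s)^(3/2) (t(s) = -2*(s - (√(3 + s))³) = -2*(s - (3 + s)^(3/2)) = -2*s + 2*(3 + s)^(3/2))
p(B, f) = -6*f
1/p(5, t(6*(-5))) = 1/(-6*(-12*(-5) + 2*(3 + 6*(-5))^(3/2))) = 1/(-6*(-2*(-30) + 2*(3 - 30)^(3/2))) = 1/(-6*(60 + 2*(-27)^(3/2))) = 1/(-6*(60 + 2*(-81*I*√3))) = 1/(-6*(60 - 162*I*√3)) = 1/(-360 + 972*I*√3)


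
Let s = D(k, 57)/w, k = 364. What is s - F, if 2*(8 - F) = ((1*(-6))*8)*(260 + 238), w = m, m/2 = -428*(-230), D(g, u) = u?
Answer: -2354684743/196880 ≈ -11960.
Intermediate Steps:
m = 196880 (m = 2*(-428*(-230)) = 2*98440 = 196880)
w = 196880
F = 11960 (F = 8 - (1*(-6))*8*(260 + 238)/2 = 8 - (-6*8)*498/2 = 8 - (-24)*498 = 8 - ½*(-23904) = 8 + 11952 = 11960)
s = 57/196880 ≈ 0.00028952
s - F = 57/196880 - 1*11960 = 57/196880 - 11960 = -2354684743/196880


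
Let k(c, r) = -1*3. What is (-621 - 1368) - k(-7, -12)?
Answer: -1986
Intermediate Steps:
k(c, r) = -3
(-621 - 1368) - k(-7, -12) = (-621 - 1368) - 1*(-3) = -1989 + 3 = -1986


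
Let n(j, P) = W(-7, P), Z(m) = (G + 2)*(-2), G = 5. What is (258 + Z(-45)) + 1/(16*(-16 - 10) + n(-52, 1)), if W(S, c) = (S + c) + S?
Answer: 104675/429 ≈ 244.00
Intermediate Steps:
W(S, c) = c + 2*S
Z(m) = -14 (Z(m) = (5 + 2)*(-2) = 7*(-2) = -14)
n(j, P) = -14 + P (n(j, P) = P + 2*(-7) = P - 14 = -14 + P)
(258 + Z(-45)) + 1/(16*(-16 - 10) + n(-52, 1)) = (258 - 14) + 1/(16*(-16 - 10) + (-14 + 1)) = 244 + 1/(16*(-26) - 13) = 244 + 1/(-416 - 13) = 244 + 1/(-429) = 244 - 1/429 = 104675/429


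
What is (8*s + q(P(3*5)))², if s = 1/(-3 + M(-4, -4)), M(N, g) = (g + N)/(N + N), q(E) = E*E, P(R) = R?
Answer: 48841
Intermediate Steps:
q(E) = E²
M(N, g) = (N + g)/(2*N) (M(N, g) = (N + g)/((2*N)) = (N + g)*(1/(2*N)) = (N + g)/(2*N))
s = -½ (s = 1/(-3 + (½)*(-4 - 4)/(-4)) = 1/(-3 + (½)*(-¼)*(-8)) = 1/(-3 + 1) = 1/(-2) = -½ ≈ -0.50000)
(8*s + q(P(3*5)))² = (8*(-½) + (3*5)²)² = (-4 + 15²)² = (-4 + 225)² = 221² = 48841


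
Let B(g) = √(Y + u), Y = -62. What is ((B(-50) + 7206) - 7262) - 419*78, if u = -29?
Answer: -32738 + I*√91 ≈ -32738.0 + 9.5394*I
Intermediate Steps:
B(g) = I*√91 (B(g) = √(-62 - 29) = √(-91) = I*√91)
((B(-50) + 7206) - 7262) - 419*78 = ((I*√91 + 7206) - 7262) - 419*78 = ((7206 + I*√91) - 7262) - 32682 = (-56 + I*√91) - 32682 = -32738 + I*√91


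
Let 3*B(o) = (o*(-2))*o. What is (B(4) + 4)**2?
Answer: 400/9 ≈ 44.444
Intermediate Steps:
B(o) = -2*o**2/3 (B(o) = ((o*(-2))*o)/3 = ((-2*o)*o)/3 = (-2*o**2)/3 = -2*o**2/3)
(B(4) + 4)**2 = (-2/3*4**2 + 4)**2 = (-2/3*16 + 4)**2 = (-32/3 + 4)**2 = (-20/3)**2 = 400/9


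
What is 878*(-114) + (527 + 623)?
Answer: -98942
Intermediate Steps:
878*(-114) + (527 + 623) = -100092 + 1150 = -98942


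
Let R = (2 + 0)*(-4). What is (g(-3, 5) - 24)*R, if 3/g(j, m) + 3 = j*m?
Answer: 580/3 ≈ 193.33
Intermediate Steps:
g(j, m) = 3/(-3 + j*m)
R = -8 (R = 2*(-4) = -8)
(g(-3, 5) - 24)*R = (3/(-3 - 3*5) - 24)*(-8) = (3/(-3 - 15) - 24)*(-8) = (3/(-18) - 24)*(-8) = (3*(-1/18) - 24)*(-8) = (-⅙ - 24)*(-8) = -145/6*(-8) = 580/3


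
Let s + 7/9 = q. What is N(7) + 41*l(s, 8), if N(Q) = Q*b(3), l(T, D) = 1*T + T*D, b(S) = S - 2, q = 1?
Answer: 89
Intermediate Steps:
s = 2/9 (s = -7/9 + 1 = 2/9 ≈ 0.22222)
b(S) = -2 + S
l(T, D) = T + D*T
N(Q) = Q (N(Q) = Q*(-2 + 3) = Q*1 = Q)
N(7) + 41*l(s, 8) = 7 + 41*(2*(1 + 8)/9) = 7 + 41*((2/9)*9) = 7 + 41*2 = 7 + 82 = 89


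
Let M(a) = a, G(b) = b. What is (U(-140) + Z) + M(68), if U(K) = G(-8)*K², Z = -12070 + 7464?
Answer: -161338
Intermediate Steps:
Z = -4606
U(K) = -8*K²
(U(-140) + Z) + M(68) = (-8*(-140)² - 4606) + 68 = (-8*19600 - 4606) + 68 = (-156800 - 4606) + 68 = -161406 + 68 = -161338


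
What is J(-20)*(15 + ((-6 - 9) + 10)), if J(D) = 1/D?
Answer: -1/2 ≈ -0.50000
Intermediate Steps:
J(-20)*(15 + ((-6 - 9) + 10)) = (15 + ((-6 - 9) + 10))/(-20) = -(15 + (-15 + 10))/20 = -(15 - 5)/20 = -1/20*10 = -1/2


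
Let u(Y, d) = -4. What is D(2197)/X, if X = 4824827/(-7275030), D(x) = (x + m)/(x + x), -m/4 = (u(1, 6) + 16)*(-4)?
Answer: -1241431905/1514306417 ≈ -0.81980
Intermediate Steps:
m = 192 (m = -4*(-4 + 16)*(-4) = -48*(-4) = -4*(-48) = 192)
D(x) = (192 + x)/(2*x) (D(x) = (x + 192)/(x + x) = (192 + x)/((2*x)) = (192 + x)*(1/(2*x)) = (192 + x)/(2*x))
X = -689261/1039290 (X = 4824827*(-1/7275030) = -689261/1039290 ≈ -0.66320)
D(2197)/X = ((½)*(192 + 2197)/2197)/(-689261/1039290) = ((½)*(1/2197)*2389)*(-1039290/689261) = (2389/4394)*(-1039290/689261) = -1241431905/1514306417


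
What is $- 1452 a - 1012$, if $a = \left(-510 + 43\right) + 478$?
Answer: $-16984$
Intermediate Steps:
$a = 11$ ($a = -467 + 478 = 11$)
$- 1452 a - 1012 = \left(-1452\right) 11 - 1012 = -15972 - 1012 = -16984$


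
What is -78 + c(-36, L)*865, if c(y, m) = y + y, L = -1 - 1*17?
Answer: -62358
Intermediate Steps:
L = -18 (L = -1 - 17 = -18)
c(y, m) = 2*y
-78 + c(-36, L)*865 = -78 + (2*(-36))*865 = -78 - 72*865 = -78 - 62280 = -62358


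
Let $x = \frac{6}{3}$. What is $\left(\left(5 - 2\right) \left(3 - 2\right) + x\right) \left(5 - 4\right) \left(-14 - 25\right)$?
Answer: $-195$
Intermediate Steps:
$x = 2$ ($x = 6 \cdot \frac{1}{3} = 2$)
$\left(\left(5 - 2\right) \left(3 - 2\right) + x\right) \left(5 - 4\right) \left(-14 - 25\right) = \left(\left(5 - 2\right) \left(3 - 2\right) + 2\right) \left(5 - 4\right) \left(-14 - 25\right) = \left(3 \cdot 1 + 2\right) 1 \left(-14 - 25\right) = \left(3 + 2\right) 1 \left(-39\right) = 5 \cdot 1 \left(-39\right) = 5 \left(-39\right) = -195$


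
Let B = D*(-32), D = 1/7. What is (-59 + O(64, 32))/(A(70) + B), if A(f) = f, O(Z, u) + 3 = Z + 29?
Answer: 217/458 ≈ 0.47380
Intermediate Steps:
O(Z, u) = 26 + Z (O(Z, u) = -3 + (Z + 29) = -3 + (29 + Z) = 26 + Z)
D = ⅐ ≈ 0.14286
B = -32/7 (B = (⅐)*(-32) = -32/7 ≈ -4.5714)
(-59 + O(64, 32))/(A(70) + B) = (-59 + (26 + 64))/(70 - 32/7) = (-59 + 90)/(458/7) = 31*(7/458) = 217/458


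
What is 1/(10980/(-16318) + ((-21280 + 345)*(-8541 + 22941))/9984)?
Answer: -424268/12810935355 ≈ -3.3118e-5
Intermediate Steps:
1/(10980/(-16318) + ((-21280 + 345)*(-8541 + 22941))/9984) = 1/(10980*(-1/16318) - 20935*14400*(1/9984)) = 1/(-5490/8159 - 301464000*1/9984) = 1/(-5490/8159 - 1570125/52) = 1/(-12810935355/424268) = -424268/12810935355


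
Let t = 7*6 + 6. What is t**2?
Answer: 2304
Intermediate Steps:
t = 48 (t = 42 + 6 = 48)
t**2 = 48**2 = 2304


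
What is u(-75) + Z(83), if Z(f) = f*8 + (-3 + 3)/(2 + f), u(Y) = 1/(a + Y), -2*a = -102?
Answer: 15935/24 ≈ 663.96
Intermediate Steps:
a = 51 (a = -1/2*(-102) = 51)
u(Y) = 1/(51 + Y)
Z(f) = 8*f (Z(f) = 8*f + 0/(2 + f) = 8*f + 0 = 8*f)
u(-75) + Z(83) = 1/(51 - 75) + 8*83 = 1/(-24) + 664 = -1/24 + 664 = 15935/24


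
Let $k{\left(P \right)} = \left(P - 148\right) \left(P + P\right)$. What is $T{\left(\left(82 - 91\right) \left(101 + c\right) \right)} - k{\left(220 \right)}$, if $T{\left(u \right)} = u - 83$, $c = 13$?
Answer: $-32789$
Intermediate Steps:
$k{\left(P \right)} = 2 P \left(-148 + P\right)$ ($k{\left(P \right)} = \left(-148 + P\right) 2 P = 2 P \left(-148 + P\right)$)
$T{\left(u \right)} = -83 + u$ ($T{\left(u \right)} = u - 83 = -83 + u$)
$T{\left(\left(82 - 91\right) \left(101 + c\right) \right)} - k{\left(220 \right)} = \left(-83 + \left(82 - 91\right) \left(101 + 13\right)\right) - 2 \cdot 220 \left(-148 + 220\right) = \left(-83 - 1026\right) - 2 \cdot 220 \cdot 72 = \left(-83 - 1026\right) - 31680 = -1109 - 31680 = -32789$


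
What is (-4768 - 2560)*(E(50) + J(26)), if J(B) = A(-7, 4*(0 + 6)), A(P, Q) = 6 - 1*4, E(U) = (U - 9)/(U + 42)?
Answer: -412200/23 ≈ -17922.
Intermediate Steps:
E(U) = (-9 + U)/(42 + U)
A(P, Q) = 2 (A(P, Q) = 6 - 4 = 2)
J(B) = 2
(-4768 - 2560)*(E(50) + J(26)) = (-4768 - 2560)*((-9 + 50)/(42 + 50) + 2) = -7328*(41/92 + 2) = -7328*225/92 = -412200/23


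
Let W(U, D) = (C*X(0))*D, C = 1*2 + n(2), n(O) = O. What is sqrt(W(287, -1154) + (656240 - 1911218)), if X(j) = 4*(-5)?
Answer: I*sqrt(1162658) ≈ 1078.3*I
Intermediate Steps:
X(j) = -20
C = 4 (C = 1*2 + 2 = 2 + 2 = 4)
W(U, D) = -80*D (W(U, D) = (4*(-20))*D = -80*D)
sqrt(W(287, -1154) + (656240 - 1911218)) = sqrt(-80*(-1154) + (656240 - 1911218)) = sqrt(92320 - 1254978) = sqrt(-1162658) = I*sqrt(1162658)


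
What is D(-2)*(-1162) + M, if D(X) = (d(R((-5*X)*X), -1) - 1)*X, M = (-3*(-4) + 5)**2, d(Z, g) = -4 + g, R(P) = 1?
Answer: -13655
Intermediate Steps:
M = 289 (M = (12 + 5)**2 = 17**2 = 289)
D(X) = -6*X (D(X) = ((-4 - 1) - 1)*X = (-5 - 1)*X = -6*X)
D(-2)*(-1162) + M = -6*(-2)*(-1162) + 289 = 12*(-1162) + 289 = -13944 + 289 = -13655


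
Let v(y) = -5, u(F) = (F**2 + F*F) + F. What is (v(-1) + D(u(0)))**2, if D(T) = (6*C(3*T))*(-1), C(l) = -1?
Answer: 1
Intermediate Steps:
u(F) = F + 2*F**2 (u(F) = (F**2 + F**2) + F = 2*F**2 + F = F + 2*F**2)
D(T) = 6 (D(T) = (6*(-1))*(-1) = -6*(-1) = 6)
(v(-1) + D(u(0)))**2 = (-5 + 6)**2 = 1**2 = 1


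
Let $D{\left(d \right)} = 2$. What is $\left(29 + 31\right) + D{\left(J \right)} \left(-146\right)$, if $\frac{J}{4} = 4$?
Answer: $-232$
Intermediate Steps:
$J = 16$ ($J = 4 \cdot 4 = 16$)
$\left(29 + 31\right) + D{\left(J \right)} \left(-146\right) = \left(29 + 31\right) + 2 \left(-146\right) = 60 - 292 = -232$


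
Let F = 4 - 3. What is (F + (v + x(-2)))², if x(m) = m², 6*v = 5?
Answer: 1225/36 ≈ 34.028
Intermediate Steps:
v = ⅚ (v = (⅙)*5 = ⅚ ≈ 0.83333)
F = 1
(F + (v + x(-2)))² = (1 + (⅚ + (-2)²))² = (1 + (⅚ + 4))² = (1 + 29/6)² = (35/6)² = 1225/36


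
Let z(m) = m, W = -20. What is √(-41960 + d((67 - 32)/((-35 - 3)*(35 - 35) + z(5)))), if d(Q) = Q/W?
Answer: I*√4196035/10 ≈ 204.84*I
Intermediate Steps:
d(Q) = -Q/20 (d(Q) = Q/(-20) = Q*(-1/20) = -Q/20)
√(-41960 + d((67 - 32)/((-35 - 3)*(35 - 35) + z(5)))) = √(-41960 - (67 - 32)/(20*((-35 - 3)*(35 - 35) + 5))) = √(-41960 - 7/(4*(-38*0 + 5))) = √(-41960 - 7/(4*(0 + 5))) = √(-41960 - 7/(4*5)) = √(-41960 - 1/20*7) = √(-41960 - 7/20) = √(-839207/20) = I*√4196035/10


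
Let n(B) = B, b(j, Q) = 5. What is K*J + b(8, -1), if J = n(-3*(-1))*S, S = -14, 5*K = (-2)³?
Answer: 361/5 ≈ 72.200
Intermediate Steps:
K = -8/5 (K = (⅕)*(-2)³ = (⅕)*(-8) = -8/5 ≈ -1.6000)
J = -42 (J = -3*(-1)*(-14) = 3*(-14) = -42)
K*J + b(8, -1) = -8/5*(-42) + 5 = 336/5 + 5 = 361/5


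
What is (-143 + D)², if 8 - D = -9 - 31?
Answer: 9025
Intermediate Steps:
D = 48 (D = 8 - (-9 - 31) = 8 - 1*(-40) = 8 + 40 = 48)
(-143 + D)² = (-143 + 48)² = (-95)² = 9025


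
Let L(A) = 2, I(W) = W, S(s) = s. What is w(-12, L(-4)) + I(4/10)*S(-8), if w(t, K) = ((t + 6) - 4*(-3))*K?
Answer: 44/5 ≈ 8.8000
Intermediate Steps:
w(t, K) = K*(18 + t) (w(t, K) = ((6 + t) + 12)*K = (18 + t)*K = K*(18 + t))
w(-12, L(-4)) + I(4/10)*S(-8) = 2*(18 - 12) + (4/10)*(-8) = 2*6 + (4*(1/10))*(-8) = 12 + (2/5)*(-8) = 12 - 16/5 = 44/5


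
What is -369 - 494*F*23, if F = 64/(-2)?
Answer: 363215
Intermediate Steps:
F = -32 (F = 64*(-½) = -32)
-369 - 494*F*23 = -369 - (-15808)*23 = -369 - 494*(-736) = -369 + 363584 = 363215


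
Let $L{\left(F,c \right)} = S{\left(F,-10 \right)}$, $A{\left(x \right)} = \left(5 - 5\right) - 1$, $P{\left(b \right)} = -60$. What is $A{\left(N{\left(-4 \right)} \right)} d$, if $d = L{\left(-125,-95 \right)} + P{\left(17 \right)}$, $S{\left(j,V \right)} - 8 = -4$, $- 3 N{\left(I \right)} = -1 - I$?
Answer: $56$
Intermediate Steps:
$N{\left(I \right)} = \frac{1}{3} + \frac{I}{3}$ ($N{\left(I \right)} = - \frac{-1 - I}{3} = \frac{1}{3} + \frac{I}{3}$)
$A{\left(x \right)} = -1$ ($A{\left(x \right)} = 0 - 1 = -1$)
$S{\left(j,V \right)} = 4$ ($S{\left(j,V \right)} = 8 - 4 = 4$)
$L{\left(F,c \right)} = 4$
$d = -56$ ($d = 4 - 60 = -56$)
$A{\left(N{\left(-4 \right)} \right)} d = \left(-1\right) \left(-56\right) = 56$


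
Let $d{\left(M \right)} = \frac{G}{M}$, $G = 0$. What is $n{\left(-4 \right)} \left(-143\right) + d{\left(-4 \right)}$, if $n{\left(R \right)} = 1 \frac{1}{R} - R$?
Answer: $- \frac{2145}{4} \approx -536.25$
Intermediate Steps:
$n{\left(R \right)} = \frac{1}{R} - R$
$d{\left(M \right)} = 0$ ($d{\left(M \right)} = \frac{0}{M} = 0$)
$n{\left(-4 \right)} \left(-143\right) + d{\left(-4 \right)} = \left(\frac{1}{-4} - -4\right) \left(-143\right) + 0 = \left(- \frac{1}{4} + 4\right) \left(-143\right) + 0 = \frac{15}{4} \left(-143\right) + 0 = - \frac{2145}{4} + 0 = - \frac{2145}{4}$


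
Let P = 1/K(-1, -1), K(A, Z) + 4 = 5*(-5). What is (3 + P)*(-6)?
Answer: -516/29 ≈ -17.793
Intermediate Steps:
K(A, Z) = -29 (K(A, Z) = -4 + 5*(-5) = -4 - 25 = -29)
P = -1/29 (P = 1/(-29) = -1/29 ≈ -0.034483)
(3 + P)*(-6) = (3 - 1/29)*(-6) = (86/29)*(-6) = -516/29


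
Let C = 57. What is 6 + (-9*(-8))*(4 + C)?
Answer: 4398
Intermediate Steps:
6 + (-9*(-8))*(4 + C) = 6 + (-9*(-8))*(4 + 57) = 6 + 72*61 = 6 + 4392 = 4398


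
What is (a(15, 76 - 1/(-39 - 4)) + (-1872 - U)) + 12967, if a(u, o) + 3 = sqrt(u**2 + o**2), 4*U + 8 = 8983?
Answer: 35393/4 + sqrt(11102386)/43 ≈ 8925.7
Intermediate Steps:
U = 8975/4 (U = -2 + (1/4)*8983 = -2 + 8983/4 = 8975/4 ≈ 2243.8)
a(u, o) = -3 + sqrt(o**2 + u**2) (a(u, o) = -3 + sqrt(u**2 + o**2) = -3 + sqrt(o**2 + u**2))
(a(15, 76 - 1/(-39 - 4)) + (-1872 - U)) + 12967 = ((-3 + sqrt((76 - 1/(-39 - 4))**2 + 15**2)) + (-1872 - 1*8975/4)) + 12967 = ((-3 + sqrt((76 - 1/(-43))**2 + 225)) + (-1872 - 8975/4)) + 12967 = ((-3 + sqrt((76 - 1*(-1/43))**2 + 225)) - 16463/4) + 12967 = ((-3 + sqrt((76 + 1/43)**2 + 225)) - 16463/4) + 12967 = ((-3 + sqrt((3269/43)**2 + 225)) - 16463/4) + 12967 = ((-3 + sqrt(10686361/1849 + 225)) - 16463/4) + 12967 = ((-3 + sqrt(11102386/1849)) - 16463/4) + 12967 = ((-3 + sqrt(11102386)/43) - 16463/4) + 12967 = (-16475/4 + sqrt(11102386)/43) + 12967 = 35393/4 + sqrt(11102386)/43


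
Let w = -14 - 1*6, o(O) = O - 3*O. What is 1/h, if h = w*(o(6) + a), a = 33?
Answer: -1/420 ≈ -0.0023810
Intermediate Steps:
o(O) = -2*O
w = -20 (w = -14 - 6 = -20)
h = -420 (h = -20*(-2*6 + 33) = -20*(-12 + 33) = -20*21 = -420)
1/h = 1/(-420) = -1/420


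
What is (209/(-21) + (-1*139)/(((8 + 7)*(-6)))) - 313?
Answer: -202487/630 ≈ -321.41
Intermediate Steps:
(209/(-21) + (-1*139)/(((8 + 7)*(-6)))) - 313 = (209*(-1/21) - 139/(15*(-6))) - 313 = (-209/21 - 139/(-90)) - 313 = (-209/21 - 139*(-1/90)) - 313 = (-209/21 + 139/90) - 313 = -5297/630 - 313 = -202487/630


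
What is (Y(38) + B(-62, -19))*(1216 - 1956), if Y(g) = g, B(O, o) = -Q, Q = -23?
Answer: -45140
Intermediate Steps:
B(O, o) = 23 (B(O, o) = -1*(-23) = 23)
(Y(38) + B(-62, -19))*(1216 - 1956) = (38 + 23)*(1216 - 1956) = 61*(-740) = -45140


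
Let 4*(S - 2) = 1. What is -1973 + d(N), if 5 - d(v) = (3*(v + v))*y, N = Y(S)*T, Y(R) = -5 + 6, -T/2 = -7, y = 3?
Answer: -2220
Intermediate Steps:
T = 14 (T = -2*(-7) = 14)
S = 9/4 (S = 2 + (1/4)*1 = 2 + 1/4 = 9/4 ≈ 2.2500)
Y(R) = 1
N = 14 (N = 1*14 = 14)
d(v) = 5 - 18*v (d(v) = 5 - 3*(v + v)*3 = 5 - 3*(2*v)*3 = 5 - 6*v*3 = 5 - 18*v)
-1973 + d(N) = -1973 + (5 - 18*14) = -1973 + (5 - 252) = -1973 - 247 = -2220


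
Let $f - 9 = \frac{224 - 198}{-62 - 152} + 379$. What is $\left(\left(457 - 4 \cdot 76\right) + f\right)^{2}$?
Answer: $\frac{3349399876}{11449} \approx 2.9255 \cdot 10^{5}$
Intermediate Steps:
$f = \frac{41503}{107}$ ($f = 9 + \left(\frac{224 - 198}{-62 - 152} + 379\right) = 9 + \left(\frac{26}{-214} + 379\right) = 9 + \left(26 \left(- \frac{1}{214}\right) + 379\right) = 9 + \left(- \frac{13}{107} + 379\right) = 9 + \frac{40540}{107} = \frac{41503}{107} \approx 387.88$)
$\left(\left(457 - 4 \cdot 76\right) + f\right)^{2} = \left(\left(457 - 4 \cdot 76\right) + \frac{41503}{107}\right)^{2} = \left(\left(457 - 304\right) + \frac{41503}{107}\right)^{2} = \left(153 + \frac{41503}{107}\right)^{2} = \left(\frac{57874}{107}\right)^{2} = \frac{3349399876}{11449}$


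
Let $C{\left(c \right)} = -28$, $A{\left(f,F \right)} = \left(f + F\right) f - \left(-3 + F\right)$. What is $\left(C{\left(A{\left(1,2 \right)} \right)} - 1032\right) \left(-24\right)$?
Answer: $25440$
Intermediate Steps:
$A{\left(f,F \right)} = 3 - F + f \left(F + f\right)$ ($A{\left(f,F \right)} = \left(F + f\right) f - \left(-3 + F\right) = f \left(F + f\right) - \left(-3 + F\right) = 3 - F + f \left(F + f\right)$)
$\left(C{\left(A{\left(1,2 \right)} \right)} - 1032\right) \left(-24\right) = \left(-28 - 1032\right) \left(-24\right) = \left(-1060\right) \left(-24\right) = 25440$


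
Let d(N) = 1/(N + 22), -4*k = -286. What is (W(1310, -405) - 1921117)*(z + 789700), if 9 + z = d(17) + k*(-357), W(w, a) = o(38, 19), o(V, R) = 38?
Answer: -114505742818969/78 ≈ -1.4680e+12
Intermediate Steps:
W(w, a) = 38
k = 143/2 (k = -1/4*(-286) = 143/2 ≈ 71.500)
d(N) = 1/(22 + N)
z = -1991689/78 (z = -9 + (1/(22 + 17) + (143/2)*(-357)) = -9 + (1/39 - 51051/2) = -9 - 1990987/78 = -1991689/78 ≈ -25534.)
(W(1310, -405) - 1921117)*(z + 789700) = (38 - 1921117)*(-1991689/78 + 789700) = -1921079*59604911/78 = -114505742818969/78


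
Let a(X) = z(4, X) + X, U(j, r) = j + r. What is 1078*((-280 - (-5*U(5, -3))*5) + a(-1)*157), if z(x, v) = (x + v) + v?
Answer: -78694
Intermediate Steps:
z(x, v) = x + 2*v (z(x, v) = (v + x) + v = x + 2*v)
a(X) = 4 + 3*X (a(X) = (4 + 2*X) + X = 4 + 3*X)
1078*((-280 - (-5*U(5, -3))*5) + a(-1)*157) = 1078*((-280 - (-5*(5 - 3))*5) + (4 + 3*(-1))*157) = 1078*((-280 - (-5*2)*5) + (4 - 3)*157) = 1078*((-280 - (-10)*5) + 1*157) = 1078*((-280 - 1*(-50)) + 157) = 1078*((-280 + 50) + 157) = 1078*(-230 + 157) = 1078*(-73) = -78694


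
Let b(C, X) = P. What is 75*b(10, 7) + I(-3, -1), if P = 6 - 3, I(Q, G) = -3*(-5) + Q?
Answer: 237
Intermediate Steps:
I(Q, G) = 15 + Q
P = 3
b(C, X) = 3
75*b(10, 7) + I(-3, -1) = 75*3 + (15 - 3) = 225 + 12 = 237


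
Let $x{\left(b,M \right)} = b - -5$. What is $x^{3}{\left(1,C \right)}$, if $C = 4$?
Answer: $216$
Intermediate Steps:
$x{\left(b,M \right)} = 5 + b$ ($x{\left(b,M \right)} = b + 5 = 5 + b$)
$x^{3}{\left(1,C \right)} = \left(5 + 1\right)^{3} = 6^{3} = 216$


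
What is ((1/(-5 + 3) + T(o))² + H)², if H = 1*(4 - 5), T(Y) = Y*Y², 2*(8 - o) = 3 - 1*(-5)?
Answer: 260015625/16 ≈ 1.6251e+7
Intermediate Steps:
o = 4 (o = 8 - (3 - 1*(-5))/2 = 8 - (3 + 5)/2 = 8 - ½*8 = 8 - 4 = 4)
T(Y) = Y³
H = -1 (H = 1*(-1) = -1)
((1/(-5 + 3) + T(o))² + H)² = ((1/(-5 + 3) + 4³)² - 1)² = ((1/(-2) + 64)² - 1)² = ((-½ + 64)² - 1)² = ((127/2)² - 1)² = (16129/4 - 1)² = (16125/4)² = 260015625/16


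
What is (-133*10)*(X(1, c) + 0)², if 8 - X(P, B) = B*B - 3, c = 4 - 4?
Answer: -160930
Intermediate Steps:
c = 0
X(P, B) = 11 - B² (X(P, B) = 8 - (B*B - 3) = 8 - (B² - 3) = 8 - (-3 + B²) = 8 + (3 - B²) = 11 - B²)
(-133*10)*(X(1, c) + 0)² = (-133*10)*((11 - 1*0²) + 0)² = -1330*((11 - 1*0) + 0)² = -1330*((11 + 0) + 0)² = -1330*(11 + 0)² = -1330*11² = -1330*121 = -160930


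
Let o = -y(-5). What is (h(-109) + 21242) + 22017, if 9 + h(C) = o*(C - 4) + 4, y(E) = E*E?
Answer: 46079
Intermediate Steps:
y(E) = E²
o = -25 (o = -1*(-5)² = -1*25 = -25)
h(C) = 95 - 25*C (h(C) = -9 + (-25*(C - 4) + 4) = -9 + (-25*(-4 + C) + 4) = -9 + ((100 - 25*C) + 4) = -9 + (104 - 25*C) = 95 - 25*C)
(h(-109) + 21242) + 22017 = ((95 - 25*(-109)) + 21242) + 22017 = ((95 + 2725) + 21242) + 22017 = (2820 + 21242) + 22017 = 24062 + 22017 = 46079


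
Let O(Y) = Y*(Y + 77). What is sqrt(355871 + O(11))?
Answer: sqrt(356839) ≈ 597.36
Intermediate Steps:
O(Y) = Y*(77 + Y)
sqrt(355871 + O(11)) = sqrt(355871 + 11*(77 + 11)) = sqrt(355871 + 11*88) = sqrt(355871 + 968) = sqrt(356839)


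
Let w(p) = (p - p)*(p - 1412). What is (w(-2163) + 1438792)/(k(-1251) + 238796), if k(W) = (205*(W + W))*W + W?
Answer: 1438792/641887955 ≈ 0.0022415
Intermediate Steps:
k(W) = W + 410*W**2 (k(W) = (205*(2*W))*W + W = (410*W)*W + W = 410*W**2 + W = W + 410*W**2)
w(p) = 0 (w(p) = 0*(-1412 + p) = 0)
(w(-2163) + 1438792)/(k(-1251) + 238796) = (0 + 1438792)/(-1251*(1 + 410*(-1251)) + 238796) = 1438792/(-1251*(1 - 512910) + 238796) = 1438792/(-1251*(-512909) + 238796) = 1438792/(641649159 + 238796) = 1438792/641887955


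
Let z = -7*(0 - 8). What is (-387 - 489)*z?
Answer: -49056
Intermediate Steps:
z = 56 (z = -7*(-8) = 56)
(-387 - 489)*z = (-387 - 489)*56 = -876*56 = -49056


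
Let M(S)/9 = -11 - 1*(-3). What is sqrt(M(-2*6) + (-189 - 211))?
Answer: 2*I*sqrt(118) ≈ 21.726*I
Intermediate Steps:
M(S) = -72 (M(S) = 9*(-11 - 1*(-3)) = 9*(-11 + 3) = 9*(-8) = -72)
sqrt(M(-2*6) + (-189 - 211)) = sqrt(-72 + (-189 - 211)) = sqrt(-72 - 400) = sqrt(-472) = 2*I*sqrt(118)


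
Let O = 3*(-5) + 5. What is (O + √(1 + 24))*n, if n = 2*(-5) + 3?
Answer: 35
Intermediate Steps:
O = -10 (O = -15 + 5 = -10)
n = -7 (n = -10 + 3 = -7)
(O + √(1 + 24))*n = (-10 + √(1 + 24))*(-7) = (-10 + √25)*(-7) = (-10 + 5)*(-7) = -5*(-7) = 35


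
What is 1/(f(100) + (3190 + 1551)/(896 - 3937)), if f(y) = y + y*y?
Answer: 3041/30709359 ≈ 9.9025e-5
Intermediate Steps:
f(y) = y + y**2
1/(f(100) + (3190 + 1551)/(896 - 3937)) = 1/(100*(1 + 100) + (3190 + 1551)/(896 - 3937)) = 1/(100*101 + 4741/(-3041)) = 1/(10100 + 4741*(-1/3041)) = 1/(10100 - 4741/3041) = 1/(30709359/3041) = 3041/30709359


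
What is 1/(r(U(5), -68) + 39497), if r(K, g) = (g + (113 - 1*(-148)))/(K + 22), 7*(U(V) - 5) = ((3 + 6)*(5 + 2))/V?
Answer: 144/5688533 ≈ 2.5314e-5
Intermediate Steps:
U(V) = 5 + 9/V (U(V) = 5 + (((3 + 6)*(5 + 2))/V)/7 = 5 + ((9*7)/V)/7 = 5 + (63/V)/7 = 5 + 9/V)
r(K, g) = (261 + g)/(22 + K) (r(K, g) = (g + (113 + 148))/(22 + K) = (g + 261)/(22 + K) = (261 + g)/(22 + K))
1/(r(U(5), -68) + 39497) = 1/((261 - 68)/(22 + (5 + 9/5)) + 39497) = 1/(193/(22 + (5 + 9*(1/5))) + 39497) = 1/(193/(22 + (5 + 9/5)) + 39497) = 1/(193/(22 + 34/5) + 39497) = 1/(193/(144/5) + 39497) = 1/((5/144)*193 + 39497) = 1/(965/144 + 39497) = 1/(5688533/144) = 144/5688533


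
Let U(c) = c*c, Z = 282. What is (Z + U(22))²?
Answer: 586756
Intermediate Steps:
U(c) = c²
(Z + U(22))² = (282 + 22²)² = (282 + 484)² = 766² = 586756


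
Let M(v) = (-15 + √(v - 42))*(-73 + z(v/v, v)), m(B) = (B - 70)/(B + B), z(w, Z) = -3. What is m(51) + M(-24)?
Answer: 116261/102 - 76*I*√66 ≈ 1139.8 - 617.43*I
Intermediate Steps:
m(B) = (-70 + B)/(2*B) (m(B) = (-70 + B)/((2*B)) = (-70 + B)*(1/(2*B)) = (-70 + B)/(2*B))
M(v) = 1140 - 76*√(-42 + v) (M(v) = (-15 + √(v - 42))*(-73 - 3) = (-15 + √(-42 + v))*(-76) = 1140 - 76*√(-42 + v))
m(51) + M(-24) = (½)*(-70 + 51)/51 + (1140 - 76*√(-42 - 24)) = (½)*(1/51)*(-19) + (1140 - 76*I*√66) = -19/102 + (1140 - 76*I*√66) = 116261/102 - 76*I*√66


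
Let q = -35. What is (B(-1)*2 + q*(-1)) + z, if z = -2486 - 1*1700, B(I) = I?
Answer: -4153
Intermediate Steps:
z = -4186 (z = -2486 - 1700 = -4186)
(B(-1)*2 + q*(-1)) + z = (-1*2 - 35*(-1)) - 4186 = (-2 + 35) - 4186 = 33 - 4186 = -4153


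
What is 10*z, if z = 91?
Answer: 910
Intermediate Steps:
10*z = 10*91 = 910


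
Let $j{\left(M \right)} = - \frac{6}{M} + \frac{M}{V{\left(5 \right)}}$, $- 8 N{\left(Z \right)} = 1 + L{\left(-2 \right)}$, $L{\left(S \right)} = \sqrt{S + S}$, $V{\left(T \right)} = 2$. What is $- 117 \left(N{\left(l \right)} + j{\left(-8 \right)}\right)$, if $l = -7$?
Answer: $\frac{3159}{8} + \frac{117 i}{4} \approx 394.88 + 29.25 i$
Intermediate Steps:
$L{\left(S \right)} = \sqrt{2} \sqrt{S}$ ($L{\left(S \right)} = \sqrt{2 S} = \sqrt{2} \sqrt{S}$)
$N{\left(Z \right)} = - \frac{1}{8} - \frac{i}{4}$ ($N{\left(Z \right)} = - \frac{1 + \sqrt{2} \sqrt{-2}}{8} = - \frac{1 + \sqrt{2} i \sqrt{2}}{8} = - \frac{1 + 2 i}{8} = - \frac{1}{8} - \frac{i}{4}$)
$j{\left(M \right)} = \frac{M}{2} - \frac{6}{M}$ ($j{\left(M \right)} = - \frac{6}{M} + \frac{M}{2} = \frac{M}{2} - \frac{6}{M}$)
$- 117 \left(N{\left(l \right)} + j{\left(-8 \right)}\right) = - 117 \left(\left(- \frac{1}{8} - \frac{i}{4}\right) + \left(\frac{1}{2} \left(-8\right) - \frac{6}{-8}\right)\right) = - 117 \left(\left(- \frac{1}{8} - \frac{i}{4}\right) - \frac{13}{4}\right) = - 117 \left(- \frac{27}{8} - \frac{i}{4}\right) = \frac{3159}{8} + \frac{117 i}{4}$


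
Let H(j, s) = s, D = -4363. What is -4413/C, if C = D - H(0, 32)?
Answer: 1471/1465 ≈ 1.0041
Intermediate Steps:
C = -4395 (C = -4363 - 1*32 = -4363 - 32 = -4395)
-4413/C = -4413/(-4395) = -4413*(-1/4395) = 1471/1465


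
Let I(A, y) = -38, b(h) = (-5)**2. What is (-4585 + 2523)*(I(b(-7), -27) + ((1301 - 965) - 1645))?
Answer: 2777514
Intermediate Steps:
b(h) = 25
(-4585 + 2523)*(I(b(-7), -27) + ((1301 - 965) - 1645)) = (-4585 + 2523)*(-38 + ((1301 - 965) - 1645)) = -2062*(-38 + (336 - 1645)) = -2062*(-38 - 1309) = -2062*(-1347) = 2777514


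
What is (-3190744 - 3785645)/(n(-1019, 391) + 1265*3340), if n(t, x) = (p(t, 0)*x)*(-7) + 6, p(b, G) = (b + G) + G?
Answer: -6976389/7014109 ≈ -0.99462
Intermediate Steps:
p(b, G) = b + 2*G (p(b, G) = (G + b) + G = b + 2*G)
n(t, x) = 6 - 7*t*x (n(t, x) = ((t + 2*0)*x)*(-7) + 6 = ((t + 0)*x)*(-7) + 6 = (t*x)*(-7) + 6 = -7*t*x + 6 = 6 - 7*t*x)
(-3190744 - 3785645)/(n(-1019, 391) + 1265*3340) = (-3190744 - 3785645)/((6 - 7*(-1019)*391) + 1265*3340) = -6976389/((6 + 2789003) + 4225100) = -6976389/(2789009 + 4225100) = -6976389/7014109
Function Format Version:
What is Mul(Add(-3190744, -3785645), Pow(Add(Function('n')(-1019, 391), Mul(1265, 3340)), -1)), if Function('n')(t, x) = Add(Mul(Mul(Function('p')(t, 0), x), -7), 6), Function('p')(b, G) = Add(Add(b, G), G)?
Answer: Rational(-6976389, 7014109) ≈ -0.99462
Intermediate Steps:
Function('p')(b, G) = Add(b, Mul(2, G)) (Function('p')(b, G) = Add(Add(G, b), G) = Add(b, Mul(2, G)))
Function('n')(t, x) = Add(6, Mul(-7, t, x)) (Function('n')(t, x) = Add(Mul(Mul(Add(t, Mul(2, 0)), x), -7), 6) = Add(Mul(Mul(Add(t, 0), x), -7), 6) = Add(Mul(Mul(t, x), -7), 6) = Add(Mul(-7, t, x), 6) = Add(6, Mul(-7, t, x)))
Mul(Add(-3190744, -3785645), Pow(Add(Function('n')(-1019, 391), Mul(1265, 3340)), -1)) = Mul(Add(-3190744, -3785645), Pow(Add(Add(6, Mul(-7, -1019, 391)), Mul(1265, 3340)), -1)) = Mul(-6976389, Pow(Add(Add(6, 2789003), 4225100), -1)) = Mul(-6976389, Pow(Add(2789009, 4225100), -1)) = Mul(-6976389, Pow(7014109, -1)) = Mul(-6976389, Rational(1, 7014109)) = Rational(-6976389, 7014109)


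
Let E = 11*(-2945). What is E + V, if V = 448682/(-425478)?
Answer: -6891904246/212739 ≈ -32396.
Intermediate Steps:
E = -32395
V = -224341/212739 (V = 448682*(-1/425478) = -224341/212739 ≈ -1.0545)
E + V = -32395 - 224341/212739 = -6891904246/212739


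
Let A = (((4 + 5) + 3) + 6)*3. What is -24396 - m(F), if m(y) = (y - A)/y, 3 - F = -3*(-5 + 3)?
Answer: -24415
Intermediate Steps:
F = -3 (F = 3 - (-3)*(-5 + 3) = 3 - (-3)*(-2) = 3 - 1*6 = 3 - 6 = -3)
A = 54 (A = ((9 + 3) + 6)*3 = (12 + 6)*3 = 18*3 = 54)
m(y) = (-54 + y)/y (m(y) = (y - 1*54)/y = (y - 54)/y = (-54 + y)/y)
-24396 - m(F) = -24396 - (-54 - 3)/(-3) = -24396 - (-1)*(-57)/3 = -24396 - 1*19 = -24396 - 19 = -24415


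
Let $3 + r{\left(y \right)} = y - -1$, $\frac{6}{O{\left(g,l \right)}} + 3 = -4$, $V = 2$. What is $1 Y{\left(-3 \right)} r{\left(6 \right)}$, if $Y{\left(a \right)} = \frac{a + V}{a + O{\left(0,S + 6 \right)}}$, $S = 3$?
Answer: $\frac{28}{27} \approx 1.037$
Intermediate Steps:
$O{\left(g,l \right)} = - \frac{6}{7}$ ($O{\left(g,l \right)} = \frac{6}{-3 - 4} = \frac{6}{-7} = 6 \left(- \frac{1}{7}\right) = - \frac{6}{7}$)
$r{\left(y \right)} = -2 + y$ ($r{\left(y \right)} = -3 + \left(y - -1\right) = -3 + \left(y + 1\right) = -3 + \left(1 + y\right) = -2 + y$)
$Y{\left(a \right)} = \frac{2 + a}{- \frac{6}{7} + a}$ ($Y{\left(a \right)} = \frac{a + 2}{a - \frac{6}{7}} = \frac{2 + a}{- \frac{6}{7} + a}$)
$1 Y{\left(-3 \right)} r{\left(6 \right)} = 1 \frac{7 \left(2 - 3\right)}{-6 + 7 \left(-3\right)} \left(-2 + 6\right) = 1 \cdot 7 \frac{1}{-6 - 21} \left(-1\right) 4 = 1 \cdot 7 \frac{1}{-27} \left(-1\right) 4 = 1 \cdot 7 \left(- \frac{1}{27}\right) \left(-1\right) 4 = 1 \cdot \frac{7}{27} \cdot 4 = \frac{7}{27} \cdot 4 = \frac{28}{27}$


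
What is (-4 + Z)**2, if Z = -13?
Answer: 289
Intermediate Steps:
(-4 + Z)**2 = (-4 - 13)**2 = (-17)**2 = 289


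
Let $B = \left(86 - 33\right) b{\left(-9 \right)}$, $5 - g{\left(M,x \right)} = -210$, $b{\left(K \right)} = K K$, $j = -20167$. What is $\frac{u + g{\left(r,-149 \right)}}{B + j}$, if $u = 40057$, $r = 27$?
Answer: $- \frac{20136}{7937} \approx -2.537$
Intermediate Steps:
$b{\left(K \right)} = K^{2}$
$g{\left(M,x \right)} = 215$ ($g{\left(M,x \right)} = 5 - -210 = 5 + 210 = 215$)
$B = 4293$ ($B = \left(86 - 33\right) \left(-9\right)^{2} = 53 \cdot 81 = 4293$)
$\frac{u + g{\left(r,-149 \right)}}{B + j} = \frac{40057 + 215}{4293 - 20167} = \frac{40272}{-15874} = 40272 \left(- \frac{1}{15874}\right) = - \frac{20136}{7937}$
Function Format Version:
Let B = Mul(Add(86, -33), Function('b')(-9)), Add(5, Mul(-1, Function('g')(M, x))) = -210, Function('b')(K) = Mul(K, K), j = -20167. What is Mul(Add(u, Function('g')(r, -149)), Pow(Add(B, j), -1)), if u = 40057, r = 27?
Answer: Rational(-20136, 7937) ≈ -2.5370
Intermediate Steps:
Function('b')(K) = Pow(K, 2)
Function('g')(M, x) = 215 (Function('g')(M, x) = Add(5, Mul(-1, -210)) = Add(5, 210) = 215)
B = 4293 (B = Mul(Add(86, -33), Pow(-9, 2)) = Mul(53, 81) = 4293)
Mul(Add(u, Function('g')(r, -149)), Pow(Add(B, j), -1)) = Mul(Add(40057, 215), Pow(Add(4293, -20167), -1)) = Mul(40272, Pow(-15874, -1)) = Mul(40272, Rational(-1, 15874)) = Rational(-20136, 7937)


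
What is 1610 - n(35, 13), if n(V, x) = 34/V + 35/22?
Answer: 1237727/770 ≈ 1607.4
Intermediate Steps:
n(V, x) = 35/22 + 34/V (n(V, x) = 34/V + 35*(1/22) = 34/V + 35/22 = 35/22 + 34/V)
1610 - n(35, 13) = 1610 - (35/22 + 34/35) = 1610 - 1*1973/770 = 1610 - 1973/770 = 1237727/770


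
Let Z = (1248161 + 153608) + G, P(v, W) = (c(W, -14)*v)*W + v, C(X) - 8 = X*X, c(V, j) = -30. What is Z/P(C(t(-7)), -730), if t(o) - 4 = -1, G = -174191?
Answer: 111598/33847 ≈ 3.2971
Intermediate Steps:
t(o) = 3 (t(o) = 4 - 1 = 3)
C(X) = 8 + X² (C(X) = 8 + X*X = 8 + X²)
P(v, W) = v - 30*W*v (P(v, W) = (-30*v)*W + v = -30*W*v + v = v - 30*W*v)
Z = 1227578 (Z = (1248161 + 153608) - 174191 = 1401769 - 174191 = 1227578)
Z/P(C(t(-7)), -730) = 1227578/(((8 + 3²)*(1 - 30*(-730)))) = 1227578/(((8 + 9)*(1 + 21900))) = 1227578/((17*21901)) = 1227578/372317 = 1227578*(1/372317) = 111598/33847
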